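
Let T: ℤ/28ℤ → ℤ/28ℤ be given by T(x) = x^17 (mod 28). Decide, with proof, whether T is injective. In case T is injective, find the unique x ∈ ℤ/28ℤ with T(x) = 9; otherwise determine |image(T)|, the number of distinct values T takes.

21

T(0) = 0^17 = 0.
T(14): Repeated squaring mod 28: 14^1 ≡ 14, 14^2 ≡ 14² = 196 ≡ 0, 14^4 ≡ 0² = 0, 14^8 ≡ 0² = 0, 14^16 ≡ 0² = 0. Since 17 = 16 + 1, 14^17 ≡ 0·14: 0·14 = 0. So 14^17 ≡ 0 (mod 28).
So T(0) = T(14) = 0 while 0 ≠ 14, so T is not injective.
Since T is not injective, we determine |image(T)|. Computing x^17 mod 28 for each x (by repeated squaring, reducing mod 28 at every step), the values T(0), T(1), …, T(27) are: 0, 1, 4, 19, 16, 17, 20, 7, 8, 25, 12, 23, 24, 13, 0, 15, 4, 5, 16, 3, 20, 21, 8, 11, 12, 9, 24, 27.
The distinct values are {0, 1, 3, 4, 5, 7, 8, 9, 11, 12, 13, 15, 16, 17, 19, 20, 21, 23, 24, 25, 27}; there are 21 of them.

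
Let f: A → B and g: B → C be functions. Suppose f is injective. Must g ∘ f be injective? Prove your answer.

No. Take A = B = C = {1, 2, 3}, f = identity (injective), and g(x) = 1 for every x.
Then (g ∘ f)(1) = 1 = (g ∘ f)(3) with 1 ≠ 3, so g ∘ f is not injective.

not injective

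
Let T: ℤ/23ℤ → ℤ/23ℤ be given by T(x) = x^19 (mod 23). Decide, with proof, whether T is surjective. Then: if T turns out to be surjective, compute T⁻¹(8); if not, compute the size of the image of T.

Since 23 is prime, the nonzero elements of ℤ/23ℤ form a cyclic group of order 22.
As gcd(19, 22) = 1, raising to the 19th power is a bijection on this group: if u^19 ≡ v^19 then (uv^{−1})^19 = 1, and the only element of order dividing gcd(19, 22) = 1 is 1, so u = v.
With T(0) = 0 this makes T injective on all of ℤ/23ℤ, hence bijective (finite equal-size domain and codomain). In particular T is surjective.
Since T is surjective, we find the preimage of 8. The inverse of x ↦ x^19 on (ℤ/23ℤ)^× is x ↦ x^7, because 19·7 = 133 = 6·22 + 1 ≡ 1 (mod 22) and x^{22} = 1 for x ≠ 0 (Fermat). So T⁻¹(8) = 8^7 mod 23.
Repeated squaring mod 23: 8^1 ≡ 8, 8^2 ≡ 8² = 64 ≡ 18, 8^4 ≡ 18² = 324 ≡ 2. Since 7 = 4 + 2 + 1, 8^7 ≡ 2·18·8: 2·18 = 36 ≡ 13, then 13·8 = 104 ≡ 12. So 8^7 ≡ 12 (mod 23).
Hence T⁻¹(8) = 12.

12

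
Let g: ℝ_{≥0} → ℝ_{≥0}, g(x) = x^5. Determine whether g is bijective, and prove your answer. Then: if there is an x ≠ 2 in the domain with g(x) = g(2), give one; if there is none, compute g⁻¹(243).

3

On ℝ_{≥0}, x ↦ x^5 is strictly increasing (injective) and for any y ∈ ℝ_{≥0} the 5th root y^{1/5} lies in ℝ_{≥0} (surjective). So g is bijective.
Since x ↦ x^5 is strictly increasing on ℝ_{≥0}, it is injective there, so no x ≠ 2 in the domain has g(x) = g(2). We therefore compute g⁻¹(243) = 243^{1/5} = 3 (indeed 3^5 = 243).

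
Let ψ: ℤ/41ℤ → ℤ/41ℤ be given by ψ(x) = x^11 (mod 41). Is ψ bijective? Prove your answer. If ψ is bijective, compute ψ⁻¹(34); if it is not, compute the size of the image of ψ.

19

Since 41 is prime, the nonzero elements of ℤ/41ℤ form a cyclic group of order 40.
As gcd(11, 40) = 1, raising to the 11th power is a bijection on this group: if a^11 ≡ b^11 then (ab^{−1})^11 = 1, and the only element of order dividing gcd(11, 40) = 1 is 1, so a = b.
With ψ(0) = 0 this makes ψ injective on all of ℤ/41ℤ, hence bijective (finite equal-size domain and codomain). In particular ψ is bijective.
Since ψ is bijective, we find the preimage of 34. The inverse of x ↦ x^11 on (ℤ/41ℤ)^× is x ↦ x^11, because 11·11 = 121 = 3·40 + 1 ≡ 1 (mod 40) and x^{40} = 1 for x ≠ 0 (Fermat). So ψ⁻¹(34) = 34^11 mod 41.
Repeated squaring mod 41: 34^1 ≡ 34, 34^2 ≡ 34² = 1156 ≡ 8, 34^4 ≡ 8² = 64 ≡ 23, 34^8 ≡ 23² = 529 ≡ 37. Since 11 = 8 + 2 + 1, 34^11 ≡ 37·8·34: 37·8 = 296 ≡ 9, then 9·34 = 306 ≡ 19. So 34^11 ≡ 19 (mod 41).
Hence ψ⁻¹(34) = 19.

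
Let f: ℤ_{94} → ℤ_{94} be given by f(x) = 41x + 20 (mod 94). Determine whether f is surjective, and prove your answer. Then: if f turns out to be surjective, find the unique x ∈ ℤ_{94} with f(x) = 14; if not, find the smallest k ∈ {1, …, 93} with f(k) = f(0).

48

Since gcd(41, 94) = 1, 41 is invertible modulo 94. Euclid's algorithm: 94 = 2·41 + 12, 41 = 3·12 + 5, 12 = 2·5 + 2, 5 = 2·2 + 1; back-substituting gives 1 = 39·41 − 17·94, so 41⁻¹ ≡ 39 (mod 94).
For any y ∈ ℤ_{94}, x = 39(y − 20) mod 94 satisfies f(x) = 41·39(y − 20) + 20 ≡ y (since 41·39 ≡ 1 mod 94). So every y has a preimage.
Thus f is surjective.
Since f is surjective, we find f⁻¹(14): we need 41x ≡ 14 − 20 ≡ 88 (mod 94). Using 41⁻¹ = 39: x ≡ 39·88 = 3432 = 36·94 + 48, so x = 48.
Check: f(48) = 41·48 + 20 = 1988 = 21·94 + 14 ≡ 14 (mod 94).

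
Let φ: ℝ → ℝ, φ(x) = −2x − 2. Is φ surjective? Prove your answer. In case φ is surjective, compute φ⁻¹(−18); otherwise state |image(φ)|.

By definition, φ is surjective if every y in the codomain equals φ(x) for some x in the domain.
For any y ∈ ℝ, x = (y + 2)/(−2) satisfies φ(x) = y.
Therefore φ is surjective.
Since φ is surjective, we compute φ⁻¹(−18) = (−18 + 2)/(−2) = 8.

8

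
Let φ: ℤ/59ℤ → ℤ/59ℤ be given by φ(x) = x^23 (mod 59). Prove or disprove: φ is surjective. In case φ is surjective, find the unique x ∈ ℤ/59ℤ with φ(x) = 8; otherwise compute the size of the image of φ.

Since 59 is prime, the nonzero elements of ℤ/59ℤ form a cyclic group of order 58.
As gcd(23, 58) = 1, raising to the 23rd power is a bijection on this group: if a^23 ≡ b^23 then (ab^{−1})^23 = 1, and the only element of order dividing gcd(23, 58) = 1 is 1, so a = b.
With φ(0) = 0 this makes φ injective on all of ℤ/59ℤ, hence bijective (finite equal-size domain and codomain). In particular φ is surjective.
Since φ is surjective, we find the preimage of 8. The inverse of x ↦ x^23 on (ℤ/59ℤ)^× is x ↦ x^53, because 23·53 = 1219 = 21·58 + 1 ≡ 1 (mod 58) and x^{58} = 1 for x ≠ 0 (Fermat). So φ⁻¹(8) = 8^53 mod 59.
Repeated squaring mod 59: 8^1 ≡ 8, 8^2 ≡ 8² = 64 ≡ 5, 8^4 ≡ 5² = 25, 8^8 ≡ 25² = 625 ≡ 35, 8^16 ≡ 35² = 1225 ≡ 45, 8^32 ≡ 45² = 2025 ≡ 19. Since 53 = 32 + 16 + 4 + 1, 8^53 ≡ 19·45·25·8: 19·45 = 855 ≡ 29, then 29·25 = 725 ≡ 17, then 17·8 = 136 ≡ 18. So 8^53 ≡ 18 (mod 59).
Hence φ⁻¹(8) = 18.

18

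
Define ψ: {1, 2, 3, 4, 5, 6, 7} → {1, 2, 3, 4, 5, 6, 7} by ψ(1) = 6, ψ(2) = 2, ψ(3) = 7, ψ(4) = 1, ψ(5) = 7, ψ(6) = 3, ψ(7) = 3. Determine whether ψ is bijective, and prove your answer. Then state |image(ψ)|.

5

ψ(3) = 7 = ψ(5) with 3 ≠ 5, so ψ is not injective, hence not bijective.
The image of ψ is {1, 2, 3, 6, 7}, which has 5 elements.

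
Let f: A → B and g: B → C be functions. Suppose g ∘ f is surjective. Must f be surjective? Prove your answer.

not surjective

No. Take A = {1, 2, 3}, B = {1, 2, 3, 4, 5}, C = {1}, f(a) = 1 for every a ∈ A, and g(b) = 1 for every b ∈ B.
Then g ∘ f is surjective onto {1}, but 5 ∈ B has no preimage under f, so f is not surjective.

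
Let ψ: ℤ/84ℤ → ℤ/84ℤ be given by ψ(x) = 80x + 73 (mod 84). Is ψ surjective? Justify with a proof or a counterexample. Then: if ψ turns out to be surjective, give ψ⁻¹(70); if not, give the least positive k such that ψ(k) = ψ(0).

Since gcd(80, 84) = 4, we have 80x ≡ 0 (mod 4) for all x, so ψ(x) ≡ 1 (mod 4).
But 0 ≢ 1 (mod 4), so 0 ∈ ℤ/84ℤ has no preimage. Thus ψ is not surjective.
Since ψ is not surjective, we find the least positive k with ψ(k) = ψ(0): this means 80k ≡ 0 (mod 84), i.e. 84 ∣ 80k. Since gcd(80, 84) = 4, dividing through by 4 this holds exactly when 21 ∣ 20k, and as gcd(20, 21) = 1, exactly when 21 ∣ k.
The smallest positive such k is 21.

21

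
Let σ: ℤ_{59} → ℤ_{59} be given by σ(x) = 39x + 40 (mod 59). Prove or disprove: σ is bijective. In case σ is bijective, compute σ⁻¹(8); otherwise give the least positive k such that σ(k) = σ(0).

If σ(s) = σ(t), then 39s ≡ 39t (mod 59). Because gcd(39, 59) = 1, we may cancel 39 to get s ≡ t (mod 59).
We now compute 39⁻¹ mod 59 explicitly. Euclid's algorithm: 59 = 1·39 + 20, 39 = 1·20 + 19, 20 = 1·19 + 1; back-substituting gives 1 = 56·39 − 37·59, so 39⁻¹ ≡ 56 (mod 59).
Then y ↦ 56(y − 40) is a two-sided inverse to σ, so every y ∈ ℤ_{59} has a preimage.
Hence σ is bijective.
Since σ is bijective, we find σ⁻¹(8): we need 39x ≡ 8 − 40 ≡ 27 (mod 59). Using 39⁻¹ = 56: x ≡ 56·27 = 1512 = 25·59 + 37, so x = 37.
Check: σ(37) = 39·37 + 40 = 1483 = 25·59 + 8 ≡ 8 (mod 59).

37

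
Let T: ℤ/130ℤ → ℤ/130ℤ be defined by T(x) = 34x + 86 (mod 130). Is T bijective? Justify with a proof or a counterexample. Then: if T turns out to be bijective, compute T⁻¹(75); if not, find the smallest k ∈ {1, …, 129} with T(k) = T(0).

65

We have gcd(34, 130) = 2 > 1. Taking a = 0 and b = 65: T(0) = 86 and T(65) = 34·65 + 86 = 2296 ≡ 86 (mod 130).
So T(0) = T(65) while 0 ≠ 65, therefore T is not injective, hence not bijective.
Since T is not bijective, we find the least positive k with T(k) = T(0): this means 34k ≡ 0 (mod 130), i.e. 130 ∣ 34k. Since gcd(34, 130) = 2, dividing through by 2 this holds exactly when 65 ∣ 17k, and as gcd(17, 65) = 1, exactly when 65 ∣ k.
The smallest positive such k is 65.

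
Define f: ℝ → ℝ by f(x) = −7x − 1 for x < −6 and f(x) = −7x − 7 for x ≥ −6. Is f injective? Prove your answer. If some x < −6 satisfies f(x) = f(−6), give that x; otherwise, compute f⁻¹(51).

Both pieces are strictly decreasing (slopes −7 and −7), so each is injective on its own interval.
The left piece maps (−∞, −6) onto (41, ∞); the right piece maps [−6, ∞) onto (−∞, 35].
These images are disjoint, so no value is attained by both pieces. Therefore f is injective.
Because the two images are disjoint, no x < −6 has f(x) = f(−6), so we compute f⁻¹(51): 51 lies in (41, ∞), so solve −7x − 1 = 51: x = (51 + 1)/(−7) = −52/7.

-52/7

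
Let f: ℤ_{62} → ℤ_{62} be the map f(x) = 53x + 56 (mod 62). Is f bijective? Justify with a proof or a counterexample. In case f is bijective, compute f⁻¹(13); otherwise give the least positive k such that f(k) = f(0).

Recall: injectivity means: for all u, v in the domain, f(u) = f(v) implies u = v.
Suppose f(u) = f(v) in ℤ_{62}. Then 53u + 56 ≡ 53v + 56 (mod 62), so 53(u − v) ≡ 0 (mod 62).
Since gcd(53, 62) = 1, 53 is invertible modulo 62, so u − v ≡ 0 (mod 62), i.e. u = v.
We now compute 53⁻¹ mod 62 explicitly. Euclid's algorithm: 62 = 1·53 + 9, 53 = 5·9 + 8, 9 = 1·8 + 1; back-substituting gives 1 = 55·53 − 47·62, so 53⁻¹ ≡ 55 (mod 62).
For any y ∈ ℤ_{62}, x = 55(y − 56) mod 62 satisfies f(x) = 53·55(y − 56) + 56 ≡ y (since 53·55 ≡ 1 mod 62). So every y has a preimage.
So f is bijective.
Since f is bijective, we find f⁻¹(13): we need 53x ≡ 13 − 56 ≡ 19 (mod 62). Using 53⁻¹ = 55: x ≡ 55·19 = 1045 = 16·62 + 53, so x = 53.
Check: f(53) = 53·53 + 56 = 2865 = 46·62 + 13 ≡ 13 (mod 62).

53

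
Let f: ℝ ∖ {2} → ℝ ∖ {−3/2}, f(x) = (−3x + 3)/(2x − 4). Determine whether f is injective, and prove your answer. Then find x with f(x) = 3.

5/3

Suppose f(a) = f(b). Cross-multiplying: (−3a + 3)(2b − 4) = (−3b + 3)(2a − 4).
Expanding both sides and cancelling the symmetric terms leaves 6·(a − b) = 0. Since 6 ≠ 0, a = b. So f is injective.
Solving f(x) = 3: cross-multiplying gives −3x + 3 = 3(2x − 4), which rearranges to −9x = −15, so x = 5/3.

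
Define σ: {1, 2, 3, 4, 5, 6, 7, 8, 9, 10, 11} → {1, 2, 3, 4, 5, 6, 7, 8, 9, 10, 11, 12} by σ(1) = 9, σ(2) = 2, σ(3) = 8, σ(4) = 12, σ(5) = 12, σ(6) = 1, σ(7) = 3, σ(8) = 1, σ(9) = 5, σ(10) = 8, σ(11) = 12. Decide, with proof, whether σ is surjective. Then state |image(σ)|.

7

No element maps to 4, so σ is not surjective.
The image of σ is {1, 2, 3, 5, 8, 9, 12}, which has 7 elements.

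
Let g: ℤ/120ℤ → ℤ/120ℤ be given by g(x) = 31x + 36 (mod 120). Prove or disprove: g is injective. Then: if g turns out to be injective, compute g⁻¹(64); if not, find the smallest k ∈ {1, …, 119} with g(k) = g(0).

28

By definition, injectivity means: for all a, b in the domain, g(a) = g(b) implies a = b.
If g(a) = g(b), then 31a ≡ 31b (mod 120). Because gcd(31, 120) = 1, we may cancel 31 to get a ≡ b (mod 120).
Thus g is injective.
We now compute 31⁻¹ mod 120 explicitly. Euclid's algorithm: 120 = 3·31 + 27, 31 = 1·27 + 4, 27 = 6·4 + 3, 4 = 1·3 + 1; back-substituting gives 1 = 31·31 − 8·120, so 31⁻¹ ≡ 31 (mod 120).
Since g is injective, we find g⁻¹(64): we need 31x ≡ 64 − 36 ≡ 28 (mod 120). Using 31⁻¹ = 31: x ≡ 31·28 = 868 = 7·120 + 28, so x = 28.
Check: g(28) = 31·28 + 36 = 904 = 7·120 + 64 ≡ 64 (mod 120).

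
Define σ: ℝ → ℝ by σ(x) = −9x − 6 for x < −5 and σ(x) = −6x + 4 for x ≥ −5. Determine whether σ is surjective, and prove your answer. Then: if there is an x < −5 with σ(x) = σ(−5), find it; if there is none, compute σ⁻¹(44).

-50/9

Both pieces are strictly decreasing (slopes −9 and −6), so each is injective on its own interval.
The left piece maps (−∞, −5) onto (39, ∞); the right piece maps [−5, ∞) onto (−∞, 34].
The union (39, ∞) ∪ (−∞, 34] omits the interval between 39 and 34; in particular 39 has no preimage. So σ is not surjective.
Because the two images are disjoint, no x < −5 has σ(x) = σ(−5), so we compute σ⁻¹(44): 44 lies in (39, ∞), so solve −9x − 6 = 44: x = (44 + 6)/(−9) = −50/9.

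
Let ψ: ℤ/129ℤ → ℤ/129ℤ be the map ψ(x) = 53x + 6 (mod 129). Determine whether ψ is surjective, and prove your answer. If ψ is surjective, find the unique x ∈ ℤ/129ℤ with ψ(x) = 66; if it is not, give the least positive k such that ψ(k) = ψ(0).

Recall that surjectivity means every element of the codomain has a preimage under ψ.
Since gcd(53, 129) = 1, 53 is invertible modulo 129. Euclid's algorithm: 129 = 2·53 + 23, 53 = 2·23 + 7, 23 = 3·7 + 2, 7 = 3·2 + 1; back-substituting gives 1 = 56·53 − 23·129, so 53⁻¹ ≡ 56 (mod 129).
Then y ↦ 56(y − 6) is a two-sided inverse to ψ, so every y ∈ ℤ/129ℤ has a preimage.
Therefore ψ is surjective.
Since ψ is surjective, we find ψ⁻¹(66): we need 53x ≡ 66 − 6 ≡ 60 (mod 129). Using 53⁻¹ = 56: x ≡ 56·60 = 3360 = 26·129 + 6, so x = 6.
Check: ψ(6) = 53·6 + 6 = 324 = 2·129 + 66 ≡ 66 (mod 129).

6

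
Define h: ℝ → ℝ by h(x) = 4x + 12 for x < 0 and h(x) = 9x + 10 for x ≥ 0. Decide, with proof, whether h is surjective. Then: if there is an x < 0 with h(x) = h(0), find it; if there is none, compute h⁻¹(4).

Both pieces are strictly increasing (slopes 4 and 9), so each is injective on its own interval.
The left piece maps (−∞, 0) onto (−∞, 12); the right piece maps [0, ∞) onto [10, ∞).
The union (−∞, 12) ∪ [10, ∞) covers ℝ, so h is surjective.
For the follow-up: the images overlap, so an x < 0 with h(x) = h(0) exists. h(0) = 10; solving 4x + 12 = 10 for x < 0 gives x = (10 − 12)/4 = −1/2.

-1/2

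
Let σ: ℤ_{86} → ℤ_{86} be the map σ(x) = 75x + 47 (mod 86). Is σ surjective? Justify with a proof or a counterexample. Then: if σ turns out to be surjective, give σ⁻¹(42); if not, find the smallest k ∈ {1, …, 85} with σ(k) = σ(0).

63

Recall that surjectivity means every element of the codomain has a preimage under σ.
Since gcd(75, 86) = 1, 75 is invertible modulo 86. Euclid's algorithm: 86 = 1·75 + 11, 75 = 6·11 + 9, 11 = 1·9 + 2, 9 = 4·2 + 1; back-substituting gives 1 = 39·75 − 34·86, so 75⁻¹ ≡ 39 (mod 86).
Then y ↦ 39(y − 47) is a two-sided inverse to σ, so every y ∈ ℤ_{86} has a preimage.
Therefore σ is surjective.
Since σ is surjective, we find σ⁻¹(42): we need 75x ≡ 42 − 47 ≡ 81 (mod 86). Using 75⁻¹ = 39: x ≡ 39·81 = 3159 = 36·86 + 63, so x = 63.
Check: σ(63) = 75·63 + 47 = 4772 = 55·86 + 42 ≡ 42 (mod 86).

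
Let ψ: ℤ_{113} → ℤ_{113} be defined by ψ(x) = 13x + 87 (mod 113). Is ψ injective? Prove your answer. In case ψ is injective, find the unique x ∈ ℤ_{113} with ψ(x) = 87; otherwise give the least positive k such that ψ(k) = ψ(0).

0

Suppose ψ(u) = ψ(v) in ℤ_{113}. Then 13u + 87 ≡ 13v + 87 (mod 113), therefore 13(u − v) ≡ 0 (mod 113).
Since gcd(13, 113) = 1, 13 is invertible modulo 113, so u − v ≡ 0 (mod 113), i.e. u = v.
So ψ is injective.
We now compute 13⁻¹ mod 113 explicitly. Euclid's algorithm: 113 = 8·13 + 9, 13 = 1·9 + 4, 9 = 2·4 + 1; back-substituting gives 1 = 87·13 − 10·113, so 13⁻¹ ≡ 87 (mod 113).
Since ψ is injective, we find ψ⁻¹(87): we need 13x ≡ 87 − 87 ≡ 0 (mod 113). Using 13⁻¹ = 87: x ≡ 87·0 = 0, so x = 0.
Check: ψ(0) = 13·0 + 87 = 87 ≡ 87 (mod 113).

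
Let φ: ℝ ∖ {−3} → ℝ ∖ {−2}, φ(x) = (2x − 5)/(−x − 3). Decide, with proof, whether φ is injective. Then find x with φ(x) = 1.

2/3

Suppose φ(x_1) = φ(x_2). Cross-multiplying: (2x_1 − 5)(−x_2 − 3) = (2x_2 − 5)(−x_1 − 3).
Expanding both sides and cancelling the symmetric terms leaves −11·(x_1 − x_2) = 0. Since −11 ≠ 0, x_1 = x_2. Therefore φ is injective.
Solving φ(x) = 1: cross-multiplying gives 2x − 5 = 1(−x − 3), which rearranges to 3x = 2, so x = 2/3.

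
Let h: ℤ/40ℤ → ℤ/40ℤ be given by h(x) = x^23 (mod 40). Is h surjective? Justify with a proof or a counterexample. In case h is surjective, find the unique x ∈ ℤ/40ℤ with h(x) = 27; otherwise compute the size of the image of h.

h(0) = 0^23 = 0.
h(10): Repeated squaring mod 40: 10^1 ≡ 10, 10^2 ≡ 10² = 100 ≡ 20, 10^4 ≡ 20² = 400 ≡ 0, 10^8 ≡ 0² = 0, 10^16 ≡ 0² = 0. Since 23 = 16 + 4 + 2 + 1, 10^23 ≡ 0·0·20·10: 0·0 = 0, then 0·20 = 0, then 0·10 = 0. So 10^23 ≡ 0 (mod 40).
So h(0) = h(10) = 0 while 0 ≠ 10, therefore h is not injective.
A non-injective map from the 40-element set ℤ/40ℤ to itself takes at most 39 distinct values, so it cannot be surjective. So h is not surjective.
Since h is not surjective, we determine |image(h)|. Computing x^23 mod 40 for each x (by repeated squaring, reducing mod 40 at every step), the values h(0), h(1), …, h(39) are: 0, 1, 8, 27, 24, 5, 16, 23, 32, 9, 0, 11, 8, 37, 24, 15, 16, 33, 32, 19, 0, 21, 8, 7, 24, 25, 16, 3, 32, 29, 0, 31, 8, 17, 24, 35, 16, 13, 32, 39.
The distinct values are {0, 1, 3, 5, 7, 8, 9, 11, 13, 15, 16, 17, 19, 21, 23, 24, 25, 27, 29, 31, 32, 33, 35, 37, 39}; there are 25 of them.

25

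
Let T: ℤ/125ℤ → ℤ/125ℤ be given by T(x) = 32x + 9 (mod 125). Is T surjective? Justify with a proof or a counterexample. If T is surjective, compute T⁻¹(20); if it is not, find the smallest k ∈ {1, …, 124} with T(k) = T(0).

Since gcd(32, 125) = 1, 32 is invertible modulo 125. Euclid's algorithm: 125 = 3·32 + 29, 32 = 1·29 + 3, 29 = 9·3 + 2, 3 = 1·2 + 1; back-substituting gives 1 = 43·32 − 11·125, so 32⁻¹ ≡ 43 (mod 125).
Then y ↦ 43(y − 9) is a two-sided inverse to T, so every y ∈ ℤ/125ℤ has a preimage.
Thus T is surjective.
Since T is surjective, we find T⁻¹(20): we need 32x ≡ 20 − 9 ≡ 11 (mod 125). Using 32⁻¹ = 43: x ≡ 43·11 = 473 = 3·125 + 98, so x = 98.
Check: T(98) = 32·98 + 9 = 3145 = 25·125 + 20 ≡ 20 (mod 125).

98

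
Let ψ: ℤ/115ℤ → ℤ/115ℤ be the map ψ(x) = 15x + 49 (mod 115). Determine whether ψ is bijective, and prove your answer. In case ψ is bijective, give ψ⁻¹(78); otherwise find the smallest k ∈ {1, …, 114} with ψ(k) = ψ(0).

We have gcd(15, 115) = 5 > 1. Taking s = 0 and t = 23: ψ(0) = 49 and ψ(23) = 15·23 + 49 = 394 ≡ 49 (mod 115).
So ψ(0) = ψ(23) while 0 ≠ 23, hence ψ is not injective, hence not bijective.
Since ψ is not bijective, we find the least positive k with ψ(k) = ψ(0): this means 15k ≡ 0 (mod 115), i.e. 115 ∣ 15k. Since gcd(15, 115) = 5, dividing through by 5 this holds exactly when 23 ∣ 3k, and as gcd(3, 23) = 1, exactly when 23 ∣ k.
The smallest positive such k is 23.

23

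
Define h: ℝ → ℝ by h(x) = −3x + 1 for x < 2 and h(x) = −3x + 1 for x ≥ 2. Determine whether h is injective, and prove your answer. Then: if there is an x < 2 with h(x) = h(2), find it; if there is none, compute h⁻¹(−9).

10/3

Both pieces are strictly decreasing (slopes −3 and −3), so each is injective on its own interval.
The left piece maps (−∞, 2) onto (−5, ∞); the right piece maps [2, ∞) onto (−∞, −5].
These images are disjoint, so no value is attained by both pieces. So h is injective.
Because the two images are disjoint, no x < 2 has h(x) = h(2), so we compute h⁻¹(−9): −9 lies in (−∞, −5], so solve −3x + 1 = −9: x = (−9 − 1)/(−3) = 10/3.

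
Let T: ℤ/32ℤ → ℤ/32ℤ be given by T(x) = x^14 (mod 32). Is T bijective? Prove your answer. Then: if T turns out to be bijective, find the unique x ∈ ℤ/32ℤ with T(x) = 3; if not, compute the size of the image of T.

5

T(0) = 0^14 = 0.
T(2): Repeated squaring mod 32: 2^1 ≡ 2, 2^2 ≡ 2² = 4, 2^4 ≡ 4² = 16, 2^8 ≡ 16² = 256 ≡ 0. Since 14 = 8 + 4 + 2, 2^14 ≡ 0·16·4: 0·16 = 0, then 0·4 = 0. So 2^14 ≡ 0 (mod 32).
So T(0) = T(2) = 0 while 0 ≠ 2, hence T is not injective, hence not bijective.
Since T is not bijective, we determine |image(T)|. Computing x^14 mod 32 for each x (by repeated squaring, reducing mod 32 at every step), the values T(0), T(1), …, T(31) are: 0, 1, 0, 25, 0, 9, 0, 17, 0, 17, 0, 9, 0, 25, 0, 1, 0, 1, 0, 25, 0, 9, 0, 17, 0, 17, 0, 9, 0, 25, 0, 1.
The distinct values are {0, 1, 9, 17, 25}; there are 5 of them.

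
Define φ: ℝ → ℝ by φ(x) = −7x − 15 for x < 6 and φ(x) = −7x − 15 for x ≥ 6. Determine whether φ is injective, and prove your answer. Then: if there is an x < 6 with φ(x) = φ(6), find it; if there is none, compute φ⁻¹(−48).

Both pieces are strictly decreasing (slopes −7 and −7), so each is injective on its own interval.
The left piece maps (−∞, 6) onto (−57, ∞); the right piece maps [6, ∞) onto (−∞, −57].
These images are disjoint, so no value is attained by both pieces. Hence φ is injective.
Because the two images are disjoint, no x < 6 has φ(x) = φ(6), so we compute φ⁻¹(−48): −48 lies in (−57, ∞), so solve −7x − 15 = −48: x = (−48 + 15)/(−7) = 33/7.

33/7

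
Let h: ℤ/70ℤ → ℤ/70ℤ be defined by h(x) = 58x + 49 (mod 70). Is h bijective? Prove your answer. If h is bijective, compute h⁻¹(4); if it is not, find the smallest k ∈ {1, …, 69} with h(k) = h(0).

35

We have gcd(58, 70) = 2 > 1. Taking a = 0 and b = 35: h(0) = 49 and h(35) = 58·35 + 49 = 2079 ≡ 49 (mod 70).
So h(0) = h(35) while 0 ≠ 35, hence h is not injective, hence not bijective.
Since h is not bijective, we find the least positive k with h(k) = h(0): this means 58k ≡ 0 (mod 70), i.e. 70 ∣ 58k. Since gcd(58, 70) = 2, dividing through by 2 this holds exactly when 35 ∣ 29k, and as gcd(29, 35) = 1, exactly when 35 ∣ k.
The smallest positive such k is 35.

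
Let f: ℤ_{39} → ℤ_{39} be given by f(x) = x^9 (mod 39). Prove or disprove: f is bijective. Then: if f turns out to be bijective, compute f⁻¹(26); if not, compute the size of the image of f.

15

f(2): Repeated squaring mod 39: 2^1 ≡ 2, 2^2 ≡ 2² = 4, 2^4 ≡ 4² = 16, 2^8 ≡ 16² = 256 ≡ 22. Since 9 = 8 + 1, 2^9 ≡ 22·2: 22·2 = 44 ≡ 5. So 2^9 ≡ 5 (mod 39).
f(5): Repeated squaring mod 39: 5^1 ≡ 5, 5^2 ≡ 5² = 25, 5^4 ≡ 25² = 625 ≡ 1, 5^8 ≡ 1² = 1. Since 9 = 8 + 1, 5^9 ≡ 1·5: 1·5 = 5. So 5^9 ≡ 5 (mod 39).
So f(2) = f(5) = 5 while 2 ≠ 5, so f is not injective, hence not bijective.
Since f is not bijective, we determine |image(f)|. Computing x^9 mod 39 for each x (by repeated squaring, reducing mod 39 at every step), the values f(0), f(1), …, f(38) are: 0, 1, 5, 27, 25, 5, 18, 34, 8, 27, 25, 8, 12, 13, 14, 18, 1, 38, 18, 31, 8, 21, 1, 38, 21, 25, 26, 27, 31, 14, 12, 31, 5, 21, 34, 14, 12, 34, 38.
The distinct values are {0, 1, 5, 8, 12, 13, 14, 18, 21, 25, 26, 27, 31, 34, 38}; there are 15 of them.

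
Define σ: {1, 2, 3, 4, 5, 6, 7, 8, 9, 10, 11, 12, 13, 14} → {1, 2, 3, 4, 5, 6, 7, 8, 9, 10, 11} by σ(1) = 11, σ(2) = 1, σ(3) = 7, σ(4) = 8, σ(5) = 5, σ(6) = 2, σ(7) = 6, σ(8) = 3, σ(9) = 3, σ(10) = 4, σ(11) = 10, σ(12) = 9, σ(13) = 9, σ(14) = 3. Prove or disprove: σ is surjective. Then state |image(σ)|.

Every element of the codomain has a preimage: 1 = σ(2), 2 = σ(6), 3 = σ(8), 4 = σ(10), 5 = σ(5), 6 = σ(7), 7 = σ(3), 8 = σ(4), 9 = σ(12), 10 = σ(11), 11 = σ(1).
Therefore σ is surjective.
The image of σ is {1, 2, 3, 4, 5, 6, 7, 8, 9, 10, 11}, which has 11 elements.

11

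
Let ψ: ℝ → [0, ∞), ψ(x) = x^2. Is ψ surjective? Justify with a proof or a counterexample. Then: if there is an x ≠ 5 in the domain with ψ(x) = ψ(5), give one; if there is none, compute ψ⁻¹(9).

-5

For any y ∈ [0, ∞), x = y^{1/2} ∈ ℝ satisfies x^2 = y, so ψ is surjective.
For the follow-up, such an x exists: taking x = −5 ∈ ℝ gives ψ(−5) = 25 = ψ(5) with −5 ≠ 5.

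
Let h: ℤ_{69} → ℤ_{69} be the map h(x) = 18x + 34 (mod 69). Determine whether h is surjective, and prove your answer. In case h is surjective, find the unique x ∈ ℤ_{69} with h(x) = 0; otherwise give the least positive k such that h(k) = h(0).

23

Since gcd(18, 69) = 3, we have 18x ≡ 0 (mod 3) for all x, so h(x) ≡ 1 (mod 3).
But 0 ≢ 1 (mod 3), so 0 ∈ ℤ_{69} has no preimage. Therefore h is not surjective.
Since h is not surjective, we find the least positive k with h(k) = h(0): this means 18k ≡ 0 (mod 69), i.e. 69 ∣ 18k. Since gcd(18, 69) = 3, dividing through by 3 this holds exactly when 23 ∣ 6k, and as gcd(6, 23) = 1, exactly when 23 ∣ k.
The smallest positive such k is 23.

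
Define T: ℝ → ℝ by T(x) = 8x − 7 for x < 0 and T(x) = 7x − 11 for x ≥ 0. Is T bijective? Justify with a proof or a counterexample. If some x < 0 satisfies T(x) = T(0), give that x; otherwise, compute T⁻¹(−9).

-1/2

Both pieces are strictly increasing (slopes 8 and 7), so each is injective on its own interval.
The left piece maps (−∞, 0) onto (−∞, −7); the right piece maps [0, ∞) onto [−11, ∞).
These images overlap. In particular T(0) = −11 (right piece), and solving 8x − 7 = −11 on the left piece gives x = −1/2 < 0.
So T(−1/2) = T(0) with −1/2 ≠ 0, and T is not injective, hence not bijective. This x = −1/2 is the requested value below 0.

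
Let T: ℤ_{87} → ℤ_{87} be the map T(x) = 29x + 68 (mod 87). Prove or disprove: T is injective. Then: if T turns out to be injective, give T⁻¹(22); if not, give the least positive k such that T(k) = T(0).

Recall that T is injective if T(u) = T(v) implies u = v.
We have gcd(29, 87) = 29 > 1. Taking u = 0 and v = 3: T(0) = 68 and T(3) = 29·3 + 68 = 155 ≡ 68 (mod 87).
So T(0) = T(3) while 0 ≠ 3, therefore T is not injective.
Since T is not injective, we find the least positive k with T(k) = T(0): this means 29k ≡ 0 (mod 87), i.e. 87 ∣ 29k. Since gcd(29, 87) = 29, dividing through by 29 this holds exactly when 3 ∣ k.
The smallest positive such k is 3.

3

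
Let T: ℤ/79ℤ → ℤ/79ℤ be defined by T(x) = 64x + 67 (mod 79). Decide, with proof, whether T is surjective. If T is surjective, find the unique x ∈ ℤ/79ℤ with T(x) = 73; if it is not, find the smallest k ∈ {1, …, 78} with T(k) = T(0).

47

Recall: surjectivity means every element of the codomain has a preimage under T.
Since gcd(64, 79) = 1, 64 is invertible modulo 79. Euclid's algorithm: 79 = 1·64 + 15, 64 = 4·15 + 4, 15 = 3·4 + 3, 4 = 1·3 + 1; back-substituting gives 1 = 21·64 − 17·79, so 64⁻¹ ≡ 21 (mod 79).
For any y ∈ ℤ/79ℤ, x = 21(y − 67) mod 79 satisfies T(x) = 64·21(y − 67) + 67 ≡ y (since 64·21 ≡ 1 mod 79). So every y has a preimage.
Therefore T is surjective.
Since T is surjective, we find T⁻¹(73): we need 64x ≡ 73 − 67 ≡ 6 (mod 79). Using 64⁻¹ = 21: x ≡ 21·6 = 126 = 1·79 + 47, so x = 47.
Check: T(47) = 64·47 + 67 = 3075 = 38·79 + 73 ≡ 73 (mod 79).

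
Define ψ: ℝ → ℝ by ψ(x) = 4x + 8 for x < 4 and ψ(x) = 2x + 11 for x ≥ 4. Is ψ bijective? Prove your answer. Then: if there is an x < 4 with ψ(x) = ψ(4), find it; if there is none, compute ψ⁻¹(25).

11/4

Both pieces are strictly increasing (slopes 4 and 2), so each is injective on its own interval.
The left piece maps (−∞, 4) onto (−∞, 24); the right piece maps [4, ∞) onto [19, ∞).
These images overlap. In particular ψ(4) = 19 (right piece), and solving 4x + 8 = 19 on the left piece gives x = 11/4 < 4.
So ψ(11/4) = ψ(4) with 11/4 ≠ 4, and ψ is not injective, hence not bijective. This x = 11/4 is the requested value below 4.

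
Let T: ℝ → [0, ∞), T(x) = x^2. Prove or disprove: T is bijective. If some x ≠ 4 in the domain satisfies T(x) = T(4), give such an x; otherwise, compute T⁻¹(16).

T(4) = 16 = (−4)^2 = T(−4) (since 2 is even), with 4 ≠ −4. So T is not injective, hence not bijective.
For the follow-up, such an x exists: taking x = −4 ∈ ℝ gives T(−4) = 16 = T(4) with −4 ≠ 4.

-4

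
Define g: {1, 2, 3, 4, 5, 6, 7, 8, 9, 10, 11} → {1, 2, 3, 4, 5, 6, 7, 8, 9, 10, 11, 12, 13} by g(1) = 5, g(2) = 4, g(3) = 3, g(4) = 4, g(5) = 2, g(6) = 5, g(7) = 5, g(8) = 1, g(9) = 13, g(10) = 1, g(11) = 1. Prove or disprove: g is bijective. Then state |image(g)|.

g(2) = 4 = g(4) with 2 ≠ 4, so g is not injective, hence not bijective.
The image of g is {1, 2, 3, 4, 5, 13}, which has 6 elements.

6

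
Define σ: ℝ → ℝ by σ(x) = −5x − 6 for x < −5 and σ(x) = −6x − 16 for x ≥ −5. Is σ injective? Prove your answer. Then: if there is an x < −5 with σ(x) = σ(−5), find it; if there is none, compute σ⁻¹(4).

Both pieces are strictly decreasing (slopes −5 and −6), so each is injective on its own interval.
The left piece maps (−∞, −5) onto (19, ∞); the right piece maps [−5, ∞) onto (−∞, 14].
These images are disjoint, so no value is attained by both pieces. Therefore σ is injective.
Because the two images are disjoint, no x < −5 has σ(x) = σ(−5), so we compute σ⁻¹(4): 4 lies in (−∞, 14], so solve −6x − 16 = 4: x = (4 + 16)/(−6) = −10/3.

-10/3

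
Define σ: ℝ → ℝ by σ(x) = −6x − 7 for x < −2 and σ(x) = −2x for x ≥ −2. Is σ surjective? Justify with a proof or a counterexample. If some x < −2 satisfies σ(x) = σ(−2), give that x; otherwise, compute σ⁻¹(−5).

5/2

Both pieces are strictly decreasing (slopes −6 and −2), so each is injective on its own interval.
The left piece maps (−∞, −2) onto (5, ∞); the right piece maps [−2, ∞) onto (−∞, 4].
The union (5, ∞) ∪ (−∞, 4] omits the interval between 5 and 4; in particular 5 has no preimage. So σ is not surjective.
Because the two images are disjoint, no x < −2 has σ(x) = σ(−2), so we compute σ⁻¹(−5): −5 lies in (−∞, 4], so solve −2x = −5: x = (−5 − 0)/(−2) = 5/2.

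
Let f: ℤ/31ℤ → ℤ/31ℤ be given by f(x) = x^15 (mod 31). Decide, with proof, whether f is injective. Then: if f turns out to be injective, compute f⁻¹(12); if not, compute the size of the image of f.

3

f(1) = 1^15 = 1.
f(2): Repeated squaring mod 31: 2^1 ≡ 2, 2^2 ≡ 2² = 4, 2^4 ≡ 4² = 16, 2^8 ≡ 16² = 256 ≡ 8. Since 15 = 8 + 4 + 2 + 1, 2^15 ≡ 8·16·4·2: 8·16 = 128 ≡ 4, then 4·4 = 16, then 16·2 = 32 ≡ 1. So 2^15 ≡ 1 (mod 31).
So f(1) = f(2) = 1 while 1 ≠ 2, thus f is not injective.
Since f is not injective, we determine |image(f)|. Computing x^15 mod 31 for each x (by repeated squaring, reducing mod 31 at every step), the values f(0), f(1), …, f(30) are: 0, 1, 1, 30, 1, 1, 30, 1, 1, 1, 1, 30, 30, 30, 1, 30, 1, 30, 1, 1, 1, 30, 30, 30, 30, 1, 30, 30, 1, 30, 30.
The distinct values are {0, 1, 30}; there are 3 of them.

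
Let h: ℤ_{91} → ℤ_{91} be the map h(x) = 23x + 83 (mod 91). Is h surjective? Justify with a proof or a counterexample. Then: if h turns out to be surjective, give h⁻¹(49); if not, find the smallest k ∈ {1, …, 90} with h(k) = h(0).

46

By definition, h is surjective if every y in the codomain equals h(x) for some x in the domain.
Since gcd(23, 91) = 1, 23 is invertible modulo 91. Euclid's algorithm: 91 = 3·23 + 22, 23 = 1·22 + 1; back-substituting gives 1 = 4·23 − 1·91, so 23⁻¹ ≡ 4 (mod 91).
Then y ↦ 4(y − 83) is a two-sided inverse to h, so every y ∈ ℤ_{91} has a preimage.
Thus h is surjective.
Since h is surjective, we find h⁻¹(49): we need 23x ≡ 49 − 83 ≡ 57 (mod 91). Using 23⁻¹ = 4: x ≡ 4·57 = 228 = 2·91 + 46, so x = 46.
Check: h(46) = 23·46 + 83 = 1141 = 12·91 + 49 ≡ 49 (mod 91).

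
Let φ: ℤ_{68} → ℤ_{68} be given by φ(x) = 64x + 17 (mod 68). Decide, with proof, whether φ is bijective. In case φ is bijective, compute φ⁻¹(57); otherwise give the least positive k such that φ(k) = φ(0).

17

By definition, φ is injective when φ(u) = φ(v) forces u = v.
We have gcd(64, 68) = 4 > 1. Taking u = 0 and v = 17: φ(0) = 17 and φ(17) = 64·17 + 17 = 1105 ≡ 17 (mod 68).
So φ(0) = φ(17) while 0 ≠ 17, therefore φ is not injective, hence not bijective.
Since φ is not bijective, we find the least positive k with φ(k) = φ(0): this means 64k ≡ 0 (mod 68), i.e. 68 ∣ 64k. Since gcd(64, 68) = 4, dividing through by 4 this holds exactly when 17 ∣ 16k, and as gcd(16, 17) = 1, exactly when 17 ∣ k.
The smallest positive such k is 17.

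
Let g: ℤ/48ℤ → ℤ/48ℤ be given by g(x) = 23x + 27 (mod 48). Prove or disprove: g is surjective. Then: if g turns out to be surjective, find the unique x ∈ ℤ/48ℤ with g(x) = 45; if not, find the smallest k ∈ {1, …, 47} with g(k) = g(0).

30

Since gcd(23, 48) = 1, 23 is invertible modulo 48. Euclid's algorithm: 48 = 2·23 + 2, 23 = 11·2 + 1; back-substituting gives 1 = 23·23 − 11·48, so 23⁻¹ ≡ 23 (mod 48).
For any y ∈ ℤ/48ℤ, x = 23(y − 27) mod 48 satisfies g(x) = 23·23(y − 27) + 27 ≡ y (since 23·23 ≡ 1 mod 48). So every y has a preimage.
Thus g is surjective.
Since g is surjective, we compute g⁻¹(45): solve 23x + 27 ≡ 45 (mod 48), i.e. 23x ≡ 18 (mod 48).
Multiplying by 23⁻¹ = 23 gives x ≡ 23·18 = 414 = 8·48 + 30 ≡ 30 (mod 48).
Check: g(30) = 23·30 + 27 = 717 = 14·48 + 45 ≡ 45 (mod 48).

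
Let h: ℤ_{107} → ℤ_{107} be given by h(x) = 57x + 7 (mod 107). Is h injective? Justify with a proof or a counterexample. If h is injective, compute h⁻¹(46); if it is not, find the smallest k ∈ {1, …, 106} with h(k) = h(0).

57

Suppose h(u) = h(v) in ℤ_{107}. Then 57u + 7 ≡ 57v + 7 (mod 107), hence 57(u − v) ≡ 0 (mod 107).
Since gcd(57, 107) = 1, 57 is invertible modulo 107, so u − v ≡ 0 (mod 107), i.e. u = v.
Hence h is injective.
We now compute 57⁻¹ mod 107 explicitly. Euclid's algorithm: 107 = 1·57 + 50, 57 = 1·50 + 7, 50 = 7·7 + 1; back-substituting gives 1 = 92·57 − 49·107, so 57⁻¹ ≡ 92 (mod 107).
Since h is injective, we compute h⁻¹(46): solve 57x + 7 ≡ 46 (mod 107), i.e. 57x ≡ 39 (mod 107).
Multiplying by 57⁻¹ = 92 gives x ≡ 92·39 = 3588 = 33·107 + 57 ≡ 57 (mod 107).
Check: h(57) = 57·57 + 7 = 3256 = 30·107 + 46 ≡ 46 (mod 107).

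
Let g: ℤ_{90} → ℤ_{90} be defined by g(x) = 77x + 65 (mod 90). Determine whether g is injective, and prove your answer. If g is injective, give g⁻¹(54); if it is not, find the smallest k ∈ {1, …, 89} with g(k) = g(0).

77

If g(x_1) = g(x_2), then 77x_1 ≡ 77x_2 (mod 90). Because gcd(77, 90) = 1, we may cancel 77 to get x_1 ≡ x_2 (mod 90).
So g is injective.
We now compute 77⁻¹ mod 90 explicitly. Euclid's algorithm: 90 = 1·77 + 13, 77 = 5·13 + 12, 13 = 1·12 + 1; back-substituting gives 1 = 83·77 − 71·90, so 77⁻¹ ≡ 83 (mod 90).
Since g is injective, we compute g⁻¹(54): solve 77x + 65 ≡ 54 (mod 90), i.e. 77x ≡ 79 (mod 90).
Multiplying by 77⁻¹ = 83 gives x ≡ 83·79 = 6557 = 72·90 + 77 ≡ 77 (mod 90).
Check: g(77) = 77·77 + 65 = 5994 = 66·90 + 54 ≡ 54 (mod 90).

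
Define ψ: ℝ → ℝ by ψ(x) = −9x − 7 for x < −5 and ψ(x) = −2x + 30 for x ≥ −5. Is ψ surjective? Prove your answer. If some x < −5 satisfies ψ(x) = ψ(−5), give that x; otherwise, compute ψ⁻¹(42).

-47/9

Both pieces are strictly decreasing (slopes −9 and −2), so each is injective on its own interval.
The left piece maps (−∞, −5) onto (38, ∞); the right piece maps [−5, ∞) onto (−∞, 40].
The union (38, ∞) ∪ (−∞, 40] covers ℝ, so ψ is surjective.
For the follow-up: the images overlap, so an x < −5 with ψ(x) = ψ(−5) exists. ψ(−5) = 40; solving −9x − 7 = 40 for x < −5 gives x = (40 + 7)/(−9) = −47/9.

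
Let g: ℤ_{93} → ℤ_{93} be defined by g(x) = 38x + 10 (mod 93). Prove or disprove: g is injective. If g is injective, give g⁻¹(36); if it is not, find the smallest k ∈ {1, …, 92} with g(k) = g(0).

79

Suppose g(u) = g(v) in ℤ_{93}. Then 38u + 10 ≡ 38v + 10 (mod 93), so 38(u − v) ≡ 0 (mod 93).
Since gcd(38, 93) = 1, 38 is invertible modulo 93, therefore u − v ≡ 0 (mod 93), i.e. u = v.
So g is injective.
We now compute 38⁻¹ mod 93 explicitly. Euclid's algorithm: 93 = 2·38 + 17, 38 = 2·17 + 4, 17 = 4·4 + 1; back-substituting gives 1 = 71·38 − 29·93, so 38⁻¹ ≡ 71 (mod 93).
Since g is injective, we compute g⁻¹(36): solve 38x + 10 ≡ 36 (mod 93), i.e. 38x ≡ 26 (mod 93).
Multiplying by 38⁻¹ = 71 gives x ≡ 71·26 = 1846 = 19·93 + 79 ≡ 79 (mod 93).
Check: g(79) = 38·79 + 10 = 3012 = 32·93 + 36 ≡ 36 (mod 93).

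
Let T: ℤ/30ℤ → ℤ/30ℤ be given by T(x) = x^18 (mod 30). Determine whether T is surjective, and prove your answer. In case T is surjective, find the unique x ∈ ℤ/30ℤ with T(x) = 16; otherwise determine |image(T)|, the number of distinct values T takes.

T(2): Repeated squaring mod 30: 2^1 ≡ 2, 2^2 ≡ 2² = 4, 2^4 ≡ 4² = 16, 2^8 ≡ 16² = 256 ≡ 16, 2^16 ≡ 16² = 256 ≡ 16. Since 18 = 16 + 2, 2^18 ≡ 16·4: 16·4 = 64 ≡ 4. So 2^18 ≡ 4 (mod 30).
T(8): Repeated squaring mod 30: 8^1 ≡ 8, 8^2 ≡ 8² = 64 ≡ 4, 8^4 ≡ 4² = 16, 8^8 ≡ 16² = 256 ≡ 16, 8^16 ≡ 16² = 256 ≡ 16. Since 18 = 16 + 2, 8^18 ≡ 16·4: 16·4 = 64 ≡ 4. So 8^18 ≡ 4 (mod 30).
So T(2) = T(8) = 4 while 2 ≠ 8, hence T is not injective.
A non-injective map from the 30-element set ℤ/30ℤ to itself takes at most 29 distinct values, so it cannot be surjective. Therefore T is not surjective.
Since T is not surjective, we determine |image(T)|. Computing x^18 mod 30 for each x (by repeated squaring, reducing mod 30 at every step), the values T(0), T(1), …, T(29) are: 0, 1, 4, 9, 16, 25, 6, 19, 4, 21, 10, 1, 24, 19, 16, 15, 16, 19, 24, 1, 10, 21, 4, 19, 6, 25, 16, 9, 4, 1.
The distinct values are {0, 1, 4, 6, 9, 10, 15, 16, 19, 21, 24, 25}; there are 12 of them.

12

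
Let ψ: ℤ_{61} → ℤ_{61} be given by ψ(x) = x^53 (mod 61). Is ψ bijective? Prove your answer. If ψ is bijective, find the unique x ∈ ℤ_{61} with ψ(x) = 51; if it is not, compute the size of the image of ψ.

Since 61 is prime, the nonzero elements of ℤ_{61} form a cyclic group of order 60.
As gcd(53, 60) = 1, raising to the 53rd power is a bijection on this group: if x_1^53 ≡ x_2^53 then (x_1x_2^{−1})^53 = 1, and the only element of order dividing gcd(53, 60) = 1 is 1, so x_1 = x_2.
With ψ(0) = 0 this makes ψ injective on all of ℤ_{61}, hence bijective (finite equal-size domain and codomain). In particular ψ is bijective.
Since ψ is bijective, we find the preimage of 51. The inverse of x ↦ x^53 on (ℤ_{61})^× is x ↦ x^17, because 53·17 = 901 = 15·60 + 1 ≡ 1 (mod 60) and x^{60} = 1 for x ≠ 0 (Fermat). So ψ⁻¹(51) = 51^17 mod 61.
Repeated squaring mod 61: 51^1 ≡ 51, 51^2 ≡ 51² = 2601 ≡ 39, 51^4 ≡ 39² = 1521 ≡ 57, 51^8 ≡ 57² = 3249 ≡ 16, 51^16 ≡ 16² = 256 ≡ 12. Since 17 = 16 + 1, 51^17 ≡ 12·51: 12·51 = 612 ≡ 2. So 51^17 ≡ 2 (mod 61).
Hence ψ⁻¹(51) = 2.

2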